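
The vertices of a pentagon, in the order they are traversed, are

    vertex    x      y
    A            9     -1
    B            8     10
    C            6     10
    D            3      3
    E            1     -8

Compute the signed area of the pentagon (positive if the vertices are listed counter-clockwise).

Apply Gauss's area formula: 2A = Σ (x_i·y_{i+1} − x_{i+1}·y_i), indices taken mod 5.
Σ = (98) + (20) + (-12) + (-27) + (71) = 150
Signed area = Σ/2 = 75 (positive ⇒ counter-clockwise traversal).

75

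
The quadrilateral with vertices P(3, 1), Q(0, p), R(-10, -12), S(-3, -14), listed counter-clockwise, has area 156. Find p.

13

Write out the shoelace sum; only the two edges meeting at Q involve p:
2·Area = [(3·p − 0·1) + (0·(-12) − (-10)·p)] + 143
       = 13·p + 143 = 312
⇒ p = 13.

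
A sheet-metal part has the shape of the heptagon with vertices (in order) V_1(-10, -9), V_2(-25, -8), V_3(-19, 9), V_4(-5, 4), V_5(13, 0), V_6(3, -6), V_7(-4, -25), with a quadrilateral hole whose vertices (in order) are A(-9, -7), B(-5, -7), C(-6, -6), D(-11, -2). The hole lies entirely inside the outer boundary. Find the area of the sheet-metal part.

487.5

Outer boundary:
Apply Gauss's area formula: 2A = Σ (x_i·y_{i+1} − x_{i+1}·y_i), indices taken mod 7.
V_1→V_2: (-10)(-8) − (-25)(-9) = -145
V_2→V_3: (-25)(9) − (-19)(-8) = -377
V_3→V_4: (-19)(4) − (-5)(9) = -31
V_4→V_5: (-5)(0) − (13)(4) = -52
V_5→V_6: (13)(-6) − (3)(0) = -78
V_6→V_7: (3)(-25) − (-4)(-6) = -99
V_7→V_1: (-4)(-9) − (-10)(-25) = -214
Σ = -996
Area = |Σ|/2 = 498.
Hole:
Apply the shoelace formula: 2A = Σ (x_i·y_{i+1} − x_{i+1}·y_i), indices taken mod 4.
Σ = (28) + (-12) + (-54) + (59) = 21
Area = |Σ|/2 = 10.5.
Net area = 498 − 10.5 = 487.5.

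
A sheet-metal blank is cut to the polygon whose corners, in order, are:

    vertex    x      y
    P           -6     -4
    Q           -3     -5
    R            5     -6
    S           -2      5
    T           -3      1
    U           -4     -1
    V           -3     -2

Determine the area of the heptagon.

Σ = (18) + (43) + (13) + (13) + (7) + (5) + (0) = 99
Area = |Σ|/2 = 49.5.

49.5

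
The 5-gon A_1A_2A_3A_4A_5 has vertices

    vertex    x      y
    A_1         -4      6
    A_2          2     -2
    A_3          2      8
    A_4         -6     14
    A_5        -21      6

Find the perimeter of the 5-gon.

|A_1A_2| = √((6)² + (-8)²) = √100 = 10
|A_2A_3| = √((0)² + (10)²) = √100 = 10
|A_3A_4| = √((-8)² + (6)²) = √100 = 10
|A_4A_5| = √((-15)² + (-8)²) = √289 = 17
|A_5A_1| = √((17)² + (0)²) = √289 = 17
Perimeter = 10 + 10 + 10 + 17 + 17 = 64.

64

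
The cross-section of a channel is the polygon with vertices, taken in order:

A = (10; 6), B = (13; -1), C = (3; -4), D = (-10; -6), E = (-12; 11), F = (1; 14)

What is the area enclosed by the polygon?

345

A→B: (10)(-1) − (13)(6) = -88
B→C: (13)(-4) − (3)(-1) = -49
C→D: (3)(-6) − (-10)(-4) = -58
D→E: (-10)(11) − (-12)(-6) = -182
E→F: (-12)(14) − (1)(11) = -179
F→A: (1)(6) − (10)(14) = -134
Σ = -690
Area = |Σ|/2 = 345.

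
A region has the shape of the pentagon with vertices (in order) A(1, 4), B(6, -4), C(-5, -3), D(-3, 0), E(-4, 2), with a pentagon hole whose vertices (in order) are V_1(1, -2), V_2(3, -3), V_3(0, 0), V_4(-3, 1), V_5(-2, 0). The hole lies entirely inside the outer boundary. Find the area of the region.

Outer boundary:
Σ = (-28) + (-38) + (-9) + (-6) + (-18) = -99
Area = |Σ|/2 = 49.5.
Hole:
Cross-terms: 3, 0, 0, 2, 4  ⇒  Σ = 9
Area = |Σ|/2 = 4.5.
Net area = 49.5 − 4.5 = 45.

45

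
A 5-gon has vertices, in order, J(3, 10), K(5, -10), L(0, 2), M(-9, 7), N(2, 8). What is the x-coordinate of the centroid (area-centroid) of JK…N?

85/213

Apply the shoelace formula. First the cross-terms c_i = x_i·y_{i+1} − x_{i+1}·y_i:
  -80, 10, 18, -86, -4  ⇒  2A = -142, A = -71.
Then Σ (x_i + x_{i+1})·c_i = -170, so x̄ = -170 / (6·(-71)) = 85/213.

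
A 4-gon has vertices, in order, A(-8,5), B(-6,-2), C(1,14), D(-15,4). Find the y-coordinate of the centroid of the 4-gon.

97/15

Apply Gauss's area formula. First the cross-terms c_i = x_i·y_{i+1} − x_{i+1}·y_i:
  46, -82, 214, -43  ⇒  2A = 135, A = 67.5.
Then Σ (y_i + y_{i+1})·c_i = 2619, so ȳ = 2619 / (6·67.5) = 97/15.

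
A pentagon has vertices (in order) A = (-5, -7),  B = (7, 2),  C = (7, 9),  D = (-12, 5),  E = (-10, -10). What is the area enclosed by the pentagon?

210.5

Apply the surveyor's formula: 2A = Σ (x_i·y_{i+1} − x_{i+1}·y_i), indices taken mod 5.
Σ = (39) + (49) + (143) + (170) + (20) = 421
Area = |Σ|/2 = 210.5.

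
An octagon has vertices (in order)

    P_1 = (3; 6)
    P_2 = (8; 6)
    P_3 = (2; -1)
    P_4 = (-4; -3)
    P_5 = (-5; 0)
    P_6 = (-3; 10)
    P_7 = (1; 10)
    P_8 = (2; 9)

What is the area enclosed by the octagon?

95.5

Apply the shoelace (surveyor's) formula: 2A = Σ (x_i·y_{i+1} − x_{i+1}·y_i), indices taken mod 8.
Σ = (-30) + (-20) + (-10) + (-15) + (-50) + (-40) + (-11) + (-15) = -191
Area = |Σ|/2 = 95.5.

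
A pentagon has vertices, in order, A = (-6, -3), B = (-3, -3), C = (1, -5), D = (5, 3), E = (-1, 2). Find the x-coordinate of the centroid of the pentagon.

Apply the surveyor's formula. First the cross-terms c_i = x_i·y_{i+1} − x_{i+1}·y_i:
  9, 18, 28, 13, 15  ⇒  2A = 83, A = 41.5.
Then Σ (x_i + x_{i+1})·c_i = -2, so x̄ = -2 / (6·41.5) = -2/249.

-2/249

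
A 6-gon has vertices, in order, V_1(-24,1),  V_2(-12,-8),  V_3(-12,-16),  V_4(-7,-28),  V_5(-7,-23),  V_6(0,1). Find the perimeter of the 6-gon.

90

|V_1V_2| = √((12)² + (-9)²) = √225 = 15
|V_2V_3| = √((0)² + (-8)²) = √64 = 8
|V_3V_4| = √((5)² + (-12)²) = √169 = 13
|V_4V_5| = √((0)² + (5)²) = √25 = 5
|V_5V_6| = √((7)² + (24)²) = √625 = 25
|V_6V_1| = √((-24)² + (0)²) = √576 = 24
Perimeter = 15 + 8 + 13 + 5 + 25 + 24 = 90.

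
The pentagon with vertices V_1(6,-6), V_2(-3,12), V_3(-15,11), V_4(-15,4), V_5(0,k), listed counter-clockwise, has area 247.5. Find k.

-9

The doubled signed area Σ (x_i y_{i+1} − x_{i+1} y_i) is linear in k.
With k=0 it equals 306; the coefficient of k is -21 (from the two edges through V_5).
So -21·k + 306 = 2·247.5 = 495 ⇒ k = -9.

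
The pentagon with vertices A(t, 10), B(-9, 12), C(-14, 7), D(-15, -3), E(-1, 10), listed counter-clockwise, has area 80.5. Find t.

The doubled signed area Σ (x_i y_{i+1} − x_{i+1} y_i) is linear in t.
With t=0 it equals 179; the coefficient of t is 2 (from the two edges through A).
So 2·t + 179 = 2·80.5 = 161 ⇒ t = -9.

-9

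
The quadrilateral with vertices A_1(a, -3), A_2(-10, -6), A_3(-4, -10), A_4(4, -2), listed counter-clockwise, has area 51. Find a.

-5

The doubled signed area Σ (x_i y_{i+1} − x_{i+1} y_i) is linear in a.
With a=0 it equals 82; the coefficient of a is -4 (from the two edges through A_1).
So -4·a + 82 = 2·51 = 102 ⇒ a = -5.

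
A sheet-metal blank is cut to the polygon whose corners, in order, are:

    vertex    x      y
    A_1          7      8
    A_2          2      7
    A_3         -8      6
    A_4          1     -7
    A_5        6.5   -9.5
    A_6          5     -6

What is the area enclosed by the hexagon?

138.75

Apply the shoelace (surveyor's) formula: 2A = Σ (x_i·y_{i+1} − x_{i+1}·y_i), indices taken mod 6.
A_1→A_2: (7)(7) − (2)(8) = 33
A_2→A_3: (2)(6) − (-8)(7) = 68
A_3→A_4: (-8)(-7) − (1)(6) = 50
A_4→A_5: (1)(-9.5) − (6.5)(-7) = 36
A_5→A_6: (6.5)(-6) − (5)(-9.5) = 8.5
A_6→A_1: (5)(8) − (7)(-6) = 82
Σ = 277.5
Area = |Σ|/2 = 138.75.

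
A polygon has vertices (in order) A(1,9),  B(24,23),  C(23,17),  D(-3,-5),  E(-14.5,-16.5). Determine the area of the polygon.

257.5

Cross-terms: -193, -121, -64, -23, -114  ⇒  Σ = -515
Area = |Σ|/2 = 257.5.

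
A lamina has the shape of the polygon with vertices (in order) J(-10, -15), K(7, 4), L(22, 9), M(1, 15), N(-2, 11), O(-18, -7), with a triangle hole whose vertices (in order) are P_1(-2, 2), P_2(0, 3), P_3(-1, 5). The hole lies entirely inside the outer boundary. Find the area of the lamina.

404.5

Outer boundary:
Apply the shoelace formula: 2A = Σ (x_i·y_{i+1} − x_{i+1}·y_i), indices taken mod 6.
Cross-terms: 65, -25, 321, 41, 212, 200  ⇒  Σ = 814
Area = |Σ|/2 = 407.
Hole:
Apply the shoelace (surveyor's) formula: 2A = Σ (x_i·y_{i+1} − x_{i+1}·y_i), indices taken mod 3.
Cross-terms: -6, 3, 8  ⇒  Σ = 5
Area = |Σ|/2 = 2.5.
Net area = 407 − 2.5 = 404.5.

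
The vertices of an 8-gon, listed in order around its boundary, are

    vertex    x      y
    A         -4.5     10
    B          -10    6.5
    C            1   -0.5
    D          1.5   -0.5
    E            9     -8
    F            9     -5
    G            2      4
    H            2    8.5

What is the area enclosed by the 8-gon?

Σ = (70.75) + (-1.5) + (0.25) + (-7.5) + (27) + (46) + (9) + (58.25) = 202.25
Area = |Σ|/2 = 101.125.

101.125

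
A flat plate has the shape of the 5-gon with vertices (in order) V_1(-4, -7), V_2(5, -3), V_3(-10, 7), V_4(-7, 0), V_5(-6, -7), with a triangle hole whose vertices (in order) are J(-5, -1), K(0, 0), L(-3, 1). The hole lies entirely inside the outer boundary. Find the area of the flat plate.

78

Outer boundary:
Apply the shoelace (surveyor's) formula: 2A = Σ (x_i·y_{i+1} − x_{i+1}·y_i), indices taken mod 5.
V_1→V_2: (-4)(-3) − (5)(-7) = 47
V_2→V_3: (5)(7) − (-10)(-3) = 5
V_3→V_4: (-10)(0) − (-7)(7) = 49
V_4→V_5: (-7)(-7) − (-6)(0) = 49
V_5→V_1: (-6)(-7) − (-4)(-7) = 14
Σ = 164
Area = |Σ|/2 = 82.
Hole:
Σ = (0) + (0) + (8) = 8
Area = |Σ|/2 = 4.
Net area = 82 − 4 = 78.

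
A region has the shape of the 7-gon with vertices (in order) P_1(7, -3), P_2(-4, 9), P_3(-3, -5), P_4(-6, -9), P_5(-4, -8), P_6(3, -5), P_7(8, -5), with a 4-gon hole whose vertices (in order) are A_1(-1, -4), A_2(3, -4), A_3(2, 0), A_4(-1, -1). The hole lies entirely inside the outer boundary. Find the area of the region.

Outer boundary:
Apply the surveyor's formula: 2A = Σ (x_i·y_{i+1} − x_{i+1}·y_i), indices taken mod 7.
Σ = (51) + (47) + (-3) + (12) + (44) + (25) + (11) = 187
Area = |Σ|/2 = 93.5.
Hole:
Apply the surveyor's formula: 2A = Σ (x_i·y_{i+1} − x_{i+1}·y_i), indices taken mod 4.
Σ = (16) + (8) + (-2) + (3) = 25
Area = |Σ|/2 = 12.5.
Net area = 93.5 − 12.5 = 81.

81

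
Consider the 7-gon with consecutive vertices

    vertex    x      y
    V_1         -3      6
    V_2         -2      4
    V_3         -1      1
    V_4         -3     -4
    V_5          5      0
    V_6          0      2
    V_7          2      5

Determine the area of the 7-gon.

31

V_1→V_2: (-3)(4) − (-2)(6) = 0
V_2→V_3: (-2)(1) − (-1)(4) = 2
V_3→V_4: (-1)(-4) − (-3)(1) = 7
V_4→V_5: (-3)(0) − (5)(-4) = 20
V_5→V_6: (5)(2) − (0)(0) = 10
V_6→V_7: (0)(5) − (2)(2) = -4
V_7→V_1: (2)(6) − (-3)(5) = 27
Σ = 62
Area = |Σ|/2 = 31.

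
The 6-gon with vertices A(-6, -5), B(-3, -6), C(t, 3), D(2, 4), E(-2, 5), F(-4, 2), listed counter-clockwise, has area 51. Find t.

3

Write out the shoelace sum; only the two edges meeting at C involve t:
2·Area = [((-3)·3 − t·(-6)) + (t·4 − 2·3)] + 87
       = 10·t + 72 = 102
⇒ t = 3.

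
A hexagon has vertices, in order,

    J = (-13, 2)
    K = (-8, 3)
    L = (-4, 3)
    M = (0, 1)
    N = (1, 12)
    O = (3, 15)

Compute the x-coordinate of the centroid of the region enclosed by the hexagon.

-121/35

Apply the shoelace formula. First the cross-terms c_i = x_i·y_{i+1} − x_{i+1}·y_i:
  -23, -12, -4, -1, -21, 201  ⇒  2A = 140, A = 70.
Then Σ (x_i + x_{i+1})·c_i = -1452, so x̄ = -1452 / (6·70) = -121/35.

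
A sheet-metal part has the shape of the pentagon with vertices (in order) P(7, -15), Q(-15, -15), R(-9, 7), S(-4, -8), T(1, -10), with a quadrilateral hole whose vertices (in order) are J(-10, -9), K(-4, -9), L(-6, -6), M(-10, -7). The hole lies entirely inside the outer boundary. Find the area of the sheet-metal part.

170.5

Outer boundary:
Cross-terms: -330, -240, 100, 48, 55  ⇒  Σ = -367
Area = |Σ|/2 = 183.5.
Hole:
Cross-terms: 54, -30, -18, 20  ⇒  Σ = 26
Area = |Σ|/2 = 13.
Net area = 183.5 − 13 = 170.5.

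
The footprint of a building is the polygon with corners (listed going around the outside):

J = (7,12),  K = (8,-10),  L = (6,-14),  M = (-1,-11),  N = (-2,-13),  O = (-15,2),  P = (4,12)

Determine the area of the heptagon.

365

Apply Gauss's area formula: 2A = Σ (x_i·y_{i+1} − x_{i+1}·y_i), indices taken mod 7.
Σ = (-166) + (-52) + (-80) + (-9) + (-199) + (-188) + (-36) = -730
Area = |Σ|/2 = 365.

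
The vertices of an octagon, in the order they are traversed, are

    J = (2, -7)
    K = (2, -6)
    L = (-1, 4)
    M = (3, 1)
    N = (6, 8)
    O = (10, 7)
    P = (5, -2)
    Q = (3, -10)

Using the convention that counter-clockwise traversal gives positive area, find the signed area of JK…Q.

Apply the surveyor's formula: 2A = Σ (x_i·y_{i+1} − x_{i+1}·y_i), indices taken mod 8.
Cross-terms: 2, 2, -13, 18, -38, -55, -44, -1  ⇒  Σ = -129
Signed area = Σ/2 = -64.5 (negative ⇒ clockwise traversal).

-64.5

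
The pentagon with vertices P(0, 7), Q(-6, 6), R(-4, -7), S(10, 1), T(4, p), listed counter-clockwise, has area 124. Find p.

5

Write out the shoelace sum; only the two edges meeting at T involve p:
2·Area = [(10·p − 4·1) + (4·7 − 0·p)] + 174
       = 10·p + 198 = 248
⇒ p = 5.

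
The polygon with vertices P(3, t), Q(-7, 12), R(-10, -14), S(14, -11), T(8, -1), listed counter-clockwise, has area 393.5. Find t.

10

The doubled signed area Σ (x_i y_{i+1} − x_{i+1} y_i) is linear in t.
With t=0 it equals 637; the coefficient of t is 15 (from the two edges through P).
So 15·t + 637 = 2·393.5 = 787 ⇒ t = 10.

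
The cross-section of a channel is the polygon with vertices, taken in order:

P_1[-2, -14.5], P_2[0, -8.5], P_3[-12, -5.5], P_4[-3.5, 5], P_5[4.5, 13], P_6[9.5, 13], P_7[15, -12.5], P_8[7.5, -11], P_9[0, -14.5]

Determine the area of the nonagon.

Cross-terms: 17, -102, -79.25, -68, -65, -313.75, -71.25, -108.75, -29  ⇒  Σ = -820
Area = |Σ|/2 = 410.

410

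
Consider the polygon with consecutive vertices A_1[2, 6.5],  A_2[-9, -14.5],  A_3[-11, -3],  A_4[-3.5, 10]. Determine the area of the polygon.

133.125

Σ = (29.5) + (-132.5) + (-120.5) + (-42.75) = -266.25
Area = |Σ|/2 = 133.125.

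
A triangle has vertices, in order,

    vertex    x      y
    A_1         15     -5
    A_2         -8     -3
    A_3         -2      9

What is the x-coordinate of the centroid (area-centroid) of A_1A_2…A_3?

Apply the surveyor's formula. First the cross-terms c_i = x_i·y_{i+1} − x_{i+1}·y_i:
  -85, -78, -125  ⇒  2A = -288, A = -144.
Then Σ (x_i + x_{i+1})·c_i = -1440, so x̄ = -1440 / (6·(-144)) = 5/3.

5/3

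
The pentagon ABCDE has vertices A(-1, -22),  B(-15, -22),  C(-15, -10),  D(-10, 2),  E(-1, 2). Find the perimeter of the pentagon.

72

|AB| = √((-14)² + (0)²) = √196 = 14
|BC| = √((0)² + (12)²) = √144 = 12
|CD| = √((5)² + (12)²) = √169 = 13
|DE| = √((9)² + (0)²) = √81 = 9
|EA| = √((0)² + (-24)²) = √576 = 24
Perimeter = 14 + 12 + 13 + 9 + 24 = 72.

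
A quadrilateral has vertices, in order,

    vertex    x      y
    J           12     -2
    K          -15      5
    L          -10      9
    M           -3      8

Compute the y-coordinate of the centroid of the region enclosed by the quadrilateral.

Apply the surveyor's formula. First the cross-terms c_i = x_i·y_{i+1} − x_{i+1}·y_i:
  30, -85, -53, -90  ⇒  2A = -198, A = -99.
Then Σ (y_i + y_{i+1})·c_i = -2541, so ȳ = -2541 / (6·(-99)) = 77/18.

77/18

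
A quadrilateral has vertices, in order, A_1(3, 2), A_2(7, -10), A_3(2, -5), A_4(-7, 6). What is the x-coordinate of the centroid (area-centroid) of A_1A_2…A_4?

166/171

Apply Gauss's area formula. First the cross-terms c_i = x_i·y_{i+1} − x_{i+1}·y_i:
  -44, -15, -23, -32  ⇒  2A = -114, A = -57.
Then Σ (x_i + x_{i+1})·c_i = -332, so x̄ = -332 / (6·(-57)) = 166/171.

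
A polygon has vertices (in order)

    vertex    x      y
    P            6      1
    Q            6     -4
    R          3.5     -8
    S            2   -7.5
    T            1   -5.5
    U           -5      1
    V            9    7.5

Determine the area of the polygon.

93.375

Σ = (-30) + (-34) + (-10.25) + (-3.5) + (-26.5) + (-46.5) + (-36) = -186.75
Area = |Σ|/2 = 93.375.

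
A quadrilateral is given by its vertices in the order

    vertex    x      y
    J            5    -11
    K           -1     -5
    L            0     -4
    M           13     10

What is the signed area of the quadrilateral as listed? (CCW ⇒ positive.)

-86.5

Σ = (-36) + (4) + (52) + (-193) = -173
Signed area = Σ/2 = -86.5 (negative ⇒ clockwise traversal).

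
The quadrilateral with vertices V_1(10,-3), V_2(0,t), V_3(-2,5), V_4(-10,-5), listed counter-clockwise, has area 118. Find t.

The doubled signed area Σ (x_i y_{i+1} − x_{i+1} y_i) is linear in t.
With t=0 it equals 140; the coefficient of t is 12 (from the two edges through V_2).
So 12·t + 140 = 2·118 = 236 ⇒ t = 8.

8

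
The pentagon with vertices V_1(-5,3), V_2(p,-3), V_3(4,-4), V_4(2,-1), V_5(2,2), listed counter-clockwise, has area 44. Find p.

The doubled signed area Σ (x_i y_{i+1} − x_{i+1} y_i) is linear in p.
With p=0 it equals 53; the coefficient of p is -7 (from the two edges through V_2).
So -7·p + 53 = 2·44 = 88 ⇒ p = -5.

-5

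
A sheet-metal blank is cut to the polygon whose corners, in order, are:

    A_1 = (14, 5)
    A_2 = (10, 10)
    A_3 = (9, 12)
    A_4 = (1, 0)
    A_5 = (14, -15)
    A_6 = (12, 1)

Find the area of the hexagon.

166.5

Cross-terms: 90, 30, -12, -15, 194, 46  ⇒  Σ = 333
Area = |Σ|/2 = 166.5.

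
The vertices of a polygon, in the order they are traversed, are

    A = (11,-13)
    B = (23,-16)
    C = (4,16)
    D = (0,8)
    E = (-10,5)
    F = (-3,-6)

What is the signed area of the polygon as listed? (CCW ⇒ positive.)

423.5

Apply the surveyor's formula: 2A = Σ (x_i·y_{i+1} − x_{i+1}·y_i), indices taken mod 6.
A→B: (11)(-16) − (23)(-13) = 123
B→C: (23)(16) − (4)(-16) = 432
C→D: (4)(8) − (0)(16) = 32
D→E: (0)(5) − (-10)(8) = 80
E→F: (-10)(-6) − (-3)(5) = 75
F→A: (-3)(-13) − (11)(-6) = 105
Σ = 847
Signed area = Σ/2 = 423.5 (positive ⇒ counter-clockwise traversal).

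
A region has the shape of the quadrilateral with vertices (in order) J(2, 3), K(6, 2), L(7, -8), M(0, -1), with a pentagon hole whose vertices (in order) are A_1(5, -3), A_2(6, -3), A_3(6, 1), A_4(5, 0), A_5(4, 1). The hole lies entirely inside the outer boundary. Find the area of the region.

35.5

Outer boundary:
Σ = (-14) + (-62) + (-7) + (2) = -81
Area = |Σ|/2 = 40.5.
Hole:
Apply the surveyor's formula: 2A = Σ (x_i·y_{i+1} − x_{i+1}·y_i), indices taken mod 5.
A_1→A_2: (5)(-3) − (6)(-3) = 3
A_2→A_3: (6)(1) − (6)(-3) = 24
A_3→A_4: (6)(0) − (5)(1) = -5
A_4→A_5: (5)(1) − (4)(0) = 5
A_5→A_1: (4)(-3) − (5)(1) = -17
Σ = 10
Area = |Σ|/2 = 5.
Net area = 40.5 − 5 = 35.5.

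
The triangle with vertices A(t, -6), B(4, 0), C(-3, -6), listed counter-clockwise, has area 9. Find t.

0

The doubled signed area Σ (x_i y_{i+1} − x_{i+1} y_i) is linear in t.
With t=0 it equals 18; the coefficient of t is 6 (from the two edges through A).
So 6·t + 18 = 2·9 = 18 ⇒ t = 0.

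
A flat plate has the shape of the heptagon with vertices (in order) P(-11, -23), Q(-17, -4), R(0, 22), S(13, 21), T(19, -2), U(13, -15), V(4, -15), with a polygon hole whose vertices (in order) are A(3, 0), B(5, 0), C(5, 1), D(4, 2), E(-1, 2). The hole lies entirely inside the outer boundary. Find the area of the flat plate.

1034

Outer boundary:
Apply Gauss's area formula: 2A = Σ (x_i·y_{i+1} − x_{i+1}·y_i), indices taken mod 7.
Σ = (-347) + (-374) + (-286) + (-425) + (-259) + (-135) + (-257) = -2083
Area = |Σ|/2 = 1041.5.
Hole:
A→B: (3)(0) − (5)(0) = 0
B→C: (5)(1) − (5)(0) = 5
C→D: (5)(2) − (4)(1) = 6
D→E: (4)(2) − (-1)(2) = 10
E→A: (-1)(0) − (3)(2) = -6
Σ = 15
Area = |Σ|/2 = 7.5.
Net area = 1041.5 − 7.5 = 1034.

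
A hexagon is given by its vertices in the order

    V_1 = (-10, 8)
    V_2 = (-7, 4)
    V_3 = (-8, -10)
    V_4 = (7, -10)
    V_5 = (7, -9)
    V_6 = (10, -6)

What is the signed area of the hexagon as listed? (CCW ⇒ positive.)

Σ = (16) + (102) + (150) + (7) + (48) + (20) = 343
Signed area = Σ/2 = 171.5 (positive ⇒ counter-clockwise traversal).

171.5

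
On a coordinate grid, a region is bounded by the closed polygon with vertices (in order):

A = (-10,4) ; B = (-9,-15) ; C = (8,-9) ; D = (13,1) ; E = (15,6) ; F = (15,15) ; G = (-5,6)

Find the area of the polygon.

Σ = (186) + (201) + (125) + (63) + (135) + (165) + (40) = 915
Area = |Σ|/2 = 457.5.

457.5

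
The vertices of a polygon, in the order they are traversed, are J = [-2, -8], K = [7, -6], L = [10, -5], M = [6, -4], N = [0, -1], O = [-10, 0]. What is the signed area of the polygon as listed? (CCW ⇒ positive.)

73.5

Σ = (68) + (25) + (-10) + (-6) + (-10) + (80) = 147
Signed area = Σ/2 = 73.5 (positive ⇒ counter-clockwise traversal).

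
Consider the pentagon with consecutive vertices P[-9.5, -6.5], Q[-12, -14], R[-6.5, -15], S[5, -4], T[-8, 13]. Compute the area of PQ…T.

Apply the shoelace formula: 2A = Σ (x_i·y_{i+1} − x_{i+1}·y_i), indices taken mod 5.
Σ = (55) + (89) + (101) + (33) + (175.5) = 453.5
Area = |Σ|/2 = 226.75.

226.75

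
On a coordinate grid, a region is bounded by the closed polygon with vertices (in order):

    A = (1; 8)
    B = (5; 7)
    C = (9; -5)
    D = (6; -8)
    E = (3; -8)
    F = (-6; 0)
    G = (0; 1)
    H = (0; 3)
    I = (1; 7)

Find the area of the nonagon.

121.5

Apply the shoelace (surveyor's) formula: 2A = Σ (x_i·y_{i+1} − x_{i+1}·y_i), indices taken mod 9.
Cross-terms: -33, -88, -42, -24, -48, -6, 0, -3, 1  ⇒  Σ = -243
Area = |Σ|/2 = 121.5.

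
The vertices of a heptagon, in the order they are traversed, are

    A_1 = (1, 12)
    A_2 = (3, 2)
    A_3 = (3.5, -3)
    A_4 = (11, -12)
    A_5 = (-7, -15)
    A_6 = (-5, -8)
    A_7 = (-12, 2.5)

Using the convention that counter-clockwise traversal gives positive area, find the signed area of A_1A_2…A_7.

Apply the surveyor's formula: 2A = Σ (x_i·y_{i+1} − x_{i+1}·y_i), indices taken mod 7.
Σ = (-34) + (-16) + (-9) + (-249) + (-19) + (-108.5) + (-146.5) = -582
Signed area = Σ/2 = -291 (negative ⇒ clockwise traversal).

-291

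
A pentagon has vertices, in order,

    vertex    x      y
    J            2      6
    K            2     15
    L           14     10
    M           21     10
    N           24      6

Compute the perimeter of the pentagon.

56

|JK| = √((0)² + (9)²) = √81 = 9
|KL| = √((12)² + (-5)²) = √169 = 13
|LM| = √((7)² + (0)²) = √49 = 7
|MN| = √((3)² + (-4)²) = √25 = 5
|NJ| = √((-22)² + (0)²) = √484 = 22
Perimeter = 9 + 13 + 7 + 5 + 22 = 56.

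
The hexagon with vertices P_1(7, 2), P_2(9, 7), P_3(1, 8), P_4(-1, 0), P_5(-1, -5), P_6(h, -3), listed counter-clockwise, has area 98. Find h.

9

Write out the shoelace sum; only the two edges meeting at P_6 involve h:
2·Area = [((-1)·(-3) − h·(-5)) + (h·2 − 7·(-3))] + 109
       = 7·h + 133 = 196
⇒ h = 9.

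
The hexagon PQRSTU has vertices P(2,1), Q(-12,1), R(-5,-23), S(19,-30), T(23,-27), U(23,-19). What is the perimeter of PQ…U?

|PQ| = √((-14)² + (0)²) = √196 = 14
|QR| = √((7)² + (-24)²) = √625 = 25
|RS| = √((24)² + (-7)²) = √625 = 25
|ST| = √((4)² + (3)²) = √25 = 5
|TU| = √((0)² + (8)²) = √64 = 8
|UP| = √((-21)² + (20)²) = √841 = 29
Perimeter = 14 + 25 + 25 + 5 + 8 + 29 = 106.

106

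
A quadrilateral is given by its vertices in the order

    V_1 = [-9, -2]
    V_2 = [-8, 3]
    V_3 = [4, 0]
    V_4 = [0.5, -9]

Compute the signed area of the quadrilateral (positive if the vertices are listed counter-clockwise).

-86.5

Apply the surveyor's formula: 2A = Σ (x_i·y_{i+1} − x_{i+1}·y_i), indices taken mod 4.
V_1→V_2: (-9)(3) − (-8)(-2) = -43
V_2→V_3: (-8)(0) − (4)(3) = -12
V_3→V_4: (4)(-9) − (0.5)(0) = -36
V_4→V_1: (0.5)(-2) − (-9)(-9) = -82
Σ = -173
Signed area = Σ/2 = -86.5 (negative ⇒ clockwise traversal).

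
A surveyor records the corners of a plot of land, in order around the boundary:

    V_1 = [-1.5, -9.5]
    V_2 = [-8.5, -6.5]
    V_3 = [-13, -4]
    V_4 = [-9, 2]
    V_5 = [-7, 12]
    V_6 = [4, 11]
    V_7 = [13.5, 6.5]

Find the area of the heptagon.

Apply the shoelace formula: 2A = Σ (x_i·y_{i+1} − x_{i+1}·y_i), indices taken mod 7.
V_1→V_2: (-1.5)(-6.5) − (-8.5)(-9.5) = -71
V_2→V_3: (-8.5)(-4) − (-13)(-6.5) = -50.5
V_3→V_4: (-13)(2) − (-9)(-4) = -62
V_4→V_5: (-9)(12) − (-7)(2) = -94
V_5→V_6: (-7)(11) − (4)(12) = -125
V_6→V_7: (4)(6.5) − (13.5)(11) = -122.5
V_7→V_1: (13.5)(-9.5) − (-1.5)(6.5) = -118.5
Σ = -643.5
Area = |Σ|/2 = 321.75.

321.75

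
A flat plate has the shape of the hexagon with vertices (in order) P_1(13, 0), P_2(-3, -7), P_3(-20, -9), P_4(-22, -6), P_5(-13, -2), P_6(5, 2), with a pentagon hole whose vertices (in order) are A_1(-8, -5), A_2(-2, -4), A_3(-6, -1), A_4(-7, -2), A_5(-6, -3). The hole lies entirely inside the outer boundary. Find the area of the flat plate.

169

Outer boundary:
P_1→P_2: (13)(-7) − (-3)(0) = -91
P_2→P_3: (-3)(-9) − (-20)(-7) = -113
P_3→P_4: (-20)(-6) − (-22)(-9) = -78
P_4→P_5: (-22)(-2) − (-13)(-6) = -34
P_5→P_6: (-13)(2) − (5)(-2) = -16
P_6→P_1: (5)(0) − (13)(2) = -26
Σ = -358
Area = |Σ|/2 = 179.
Hole:
Σ = (22) + (-22) + (5) + (9) + (6) = 20
Area = |Σ|/2 = 10.
Net area = 179 − 10 = 169.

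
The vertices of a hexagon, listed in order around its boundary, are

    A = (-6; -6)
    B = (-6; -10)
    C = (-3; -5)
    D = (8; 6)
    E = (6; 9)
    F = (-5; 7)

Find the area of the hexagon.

120.5

Apply the surveyor's formula: 2A = Σ (x_i·y_{i+1} − x_{i+1}·y_i), indices taken mod 6.
Cross-terms: 24, 0, 22, 36, 87, 72  ⇒  Σ = 241
Area = |Σ|/2 = 120.5.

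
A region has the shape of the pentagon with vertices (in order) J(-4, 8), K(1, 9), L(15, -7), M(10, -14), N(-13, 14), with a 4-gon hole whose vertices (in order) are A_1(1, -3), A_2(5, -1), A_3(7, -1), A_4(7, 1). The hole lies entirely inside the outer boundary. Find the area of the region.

204

Outer boundary:
Apply the shoelace formula: 2A = Σ (x_i·y_{i+1} − x_{i+1}·y_i), indices taken mod 5.
Cross-terms: -44, -142, -140, -42, -48  ⇒  Σ = -416
Area = |Σ|/2 = 208.
Hole:
Apply the shoelace (surveyor's) formula: 2A = Σ (x_i·y_{i+1} − x_{i+1}·y_i), indices taken mod 4.
Cross-terms: 14, 2, 14, -22  ⇒  Σ = 8
Area = |Σ|/2 = 4.
Net area = 208 − 4 = 204.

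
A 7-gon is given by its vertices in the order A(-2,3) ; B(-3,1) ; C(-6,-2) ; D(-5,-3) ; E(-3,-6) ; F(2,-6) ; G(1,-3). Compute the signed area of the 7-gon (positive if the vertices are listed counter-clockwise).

37.5

Apply Gauss's area formula: 2A = Σ (x_i·y_{i+1} − x_{i+1}·y_i), indices taken mod 7.
Σ = (7) + (12) + (8) + (21) + (30) + (0) + (-3) = 75
Signed area = Σ/2 = 37.5 (positive ⇒ counter-clockwise traversal).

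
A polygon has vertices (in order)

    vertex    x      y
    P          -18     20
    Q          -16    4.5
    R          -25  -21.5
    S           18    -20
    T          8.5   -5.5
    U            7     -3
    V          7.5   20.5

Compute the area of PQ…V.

Apply the surveyor's formula: 2A = Σ (x_i·y_{i+1} − x_{i+1}·y_i), indices taken mod 7.
Σ = (239) + (456.5) + (887) + (71) + (13) + (166) + (519) = 2351.5
Area = |Σ|/2 = 1175.75.

1175.75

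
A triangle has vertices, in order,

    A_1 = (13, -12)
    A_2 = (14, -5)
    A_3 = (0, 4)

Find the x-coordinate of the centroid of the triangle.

Apply the shoelace formula. First the cross-terms c_i = x_i·y_{i+1} − x_{i+1}·y_i:
  103, 56, -52  ⇒  2A = 107, A = 53.5.
Then Σ (x_i + x_{i+1})·c_i = 2889, so x̄ = 2889 / (6·53.5) = 9.

9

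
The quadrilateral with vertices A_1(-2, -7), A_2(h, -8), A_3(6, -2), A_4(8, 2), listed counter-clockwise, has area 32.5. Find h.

5

Write out the shoelace sum; only the two edges meeting at A_2 involve h:
2·Area = [((-2)·(-8) − h·(-7)) + (h·(-2) − 6·(-8))] + -24
       = 5·h + 40 = 65
⇒ h = 5.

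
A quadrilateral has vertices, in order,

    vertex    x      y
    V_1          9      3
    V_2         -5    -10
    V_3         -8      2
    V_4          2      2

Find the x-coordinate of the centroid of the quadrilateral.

-286/197

Apply the shoelace formula. First the cross-terms c_i = x_i·y_{i+1} − x_{i+1}·y_i:
  -75, -90, -20, -12  ⇒  2A = -197, A = -98.5.
Then Σ (x_i + x_{i+1})·c_i = 858, so x̄ = 858 / (6·(-98.5)) = -286/197.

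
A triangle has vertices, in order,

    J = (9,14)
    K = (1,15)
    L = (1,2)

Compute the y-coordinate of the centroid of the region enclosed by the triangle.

31/3

Apply the shoelace formula. First the cross-terms c_i = x_i·y_{i+1} − x_{i+1}·y_i:
  121, -13, -4  ⇒  2A = 104, A = 52.
Then Σ (y_i + y_{i+1})·c_i = 3224, so ȳ = 3224 / (6·52) = 31/3.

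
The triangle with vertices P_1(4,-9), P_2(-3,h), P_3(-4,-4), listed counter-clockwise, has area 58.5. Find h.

10

Write out the shoelace sum; only the two edges meeting at P_2 involve h:
2·Area = [(4·h − (-3)·(-9)) + ((-3)·(-4) − (-4)·h)] + 52
       = 8·h + 37 = 117
⇒ h = 10.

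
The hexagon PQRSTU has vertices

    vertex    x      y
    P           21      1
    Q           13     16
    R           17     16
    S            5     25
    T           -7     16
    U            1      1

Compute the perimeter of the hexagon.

88

|PQ| = √((-8)² + (15)²) = √289 = 17
|QR| = √((4)² + (0)²) = √16 = 4
|RS| = √((-12)² + (9)²) = √225 = 15
|ST| = √((-12)² + (-9)²) = √225 = 15
|TU| = √((8)² + (-15)²) = √289 = 17
|UP| = √((20)² + (0)²) = √400 = 20
Perimeter = 17 + 4 + 15 + 15 + 17 + 20 = 88.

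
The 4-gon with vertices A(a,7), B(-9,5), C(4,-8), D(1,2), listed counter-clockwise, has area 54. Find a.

The doubled signed area Σ (x_i y_{i+1} − x_{i+1} y_i) is linear in a.
With a=0 it equals 138; the coefficient of a is 3 (from the two edges through A).
So 3·a + 138 = 2·54 = 108 ⇒ a = -10.

-10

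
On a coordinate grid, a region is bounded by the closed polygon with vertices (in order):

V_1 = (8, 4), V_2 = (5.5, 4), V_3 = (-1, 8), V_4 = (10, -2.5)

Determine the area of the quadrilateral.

Apply the shoelace (surveyor's) formula: 2A = Σ (x_i·y_{i+1} − x_{i+1}·y_i), indices taken mod 4.
Cross-terms: 10, 48, -77.5, 60  ⇒  Σ = 40.5
Area = |Σ|/2 = 20.25.

20.25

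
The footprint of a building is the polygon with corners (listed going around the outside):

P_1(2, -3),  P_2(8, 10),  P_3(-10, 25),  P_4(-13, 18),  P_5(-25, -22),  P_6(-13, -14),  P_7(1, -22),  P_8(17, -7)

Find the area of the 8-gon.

P_1→P_2: (2)(10) − (8)(-3) = 44
P_2→P_3: (8)(25) − (-10)(10) = 300
P_3→P_4: (-10)(18) − (-13)(25) = 145
P_4→P_5: (-13)(-22) − (-25)(18) = 736
P_5→P_6: (-25)(-14) − (-13)(-22) = 64
P_6→P_7: (-13)(-22) − (1)(-14) = 300
P_7→P_8: (1)(-7) − (17)(-22) = 367
P_8→P_1: (17)(-3) − (2)(-7) = -37
Σ = 1919
Area = |Σ|/2 = 959.5.

959.5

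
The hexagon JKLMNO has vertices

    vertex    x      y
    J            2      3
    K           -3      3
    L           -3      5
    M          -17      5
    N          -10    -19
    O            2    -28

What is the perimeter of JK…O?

92

|JK| = √((-5)² + (0)²) = √25 = 5
|KL| = √((0)² + (2)²) = √4 = 2
|LM| = √((-14)² + (0)²) = √196 = 14
|MN| = √((7)² + (-24)²) = √625 = 25
|NO| = √((12)² + (-9)²) = √225 = 15
|OJ| = √((0)² + (31)²) = √961 = 31
Perimeter = 5 + 2 + 14 + 25 + 15 + 31 = 92.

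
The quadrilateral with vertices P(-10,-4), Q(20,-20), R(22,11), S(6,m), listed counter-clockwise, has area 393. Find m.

The doubled signed area Σ (x_i y_{i+1} − x_{i+1} y_i) is linear in m.
With m=0 it equals 850; the coefficient of m is 32 (from the two edges through S).
So 32·m + 850 = 2·393 = 786 ⇒ m = -2.

-2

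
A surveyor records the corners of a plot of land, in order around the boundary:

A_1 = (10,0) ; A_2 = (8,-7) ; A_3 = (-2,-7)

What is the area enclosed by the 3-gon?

35

Σ = (-70) + (-70) + (70) = -70
Area = |Σ|/2 = 35.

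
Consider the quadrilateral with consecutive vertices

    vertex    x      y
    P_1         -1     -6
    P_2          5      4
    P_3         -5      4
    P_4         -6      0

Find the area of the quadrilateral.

Apply the surveyor's formula: 2A = Σ (x_i·y_{i+1} − x_{i+1}·y_i), indices taken mod 4.
Cross-terms: 26, 40, 24, 36  ⇒  Σ = 126
Area = |Σ|/2 = 63.

63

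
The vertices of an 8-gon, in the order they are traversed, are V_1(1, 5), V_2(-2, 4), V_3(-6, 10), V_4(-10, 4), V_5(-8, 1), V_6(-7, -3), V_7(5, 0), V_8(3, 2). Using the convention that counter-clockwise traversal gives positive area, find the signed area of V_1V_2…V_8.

92.5

Apply the shoelace (surveyor's) formula: 2A = Σ (x_i·y_{i+1} − x_{i+1}·y_i), indices taken mod 8.
Σ = (14) + (4) + (76) + (22) + (31) + (15) + (10) + (13) = 185
Signed area = Σ/2 = 92.5 (positive ⇒ counter-clockwise traversal).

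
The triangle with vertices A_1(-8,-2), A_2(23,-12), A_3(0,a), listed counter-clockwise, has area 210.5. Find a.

9

Write out the shoelace sum; only the two edges meeting at A_3 involve a:
2·Area = [(23·a − 0·(-12)) + (0·(-2) − (-8)·a)] + 142
       = 31·a + 142 = 421
⇒ a = 9.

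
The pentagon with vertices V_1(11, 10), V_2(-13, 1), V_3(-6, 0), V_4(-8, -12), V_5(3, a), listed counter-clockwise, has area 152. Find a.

Write out the shoelace sum; only the two edges meeting at V_5 involve a:
2·Area = [((-8)·a − 3·(-12)) + (3·10 − 11·a)] + 219
       = -19·a + 285 = 304
⇒ a = -1.

-1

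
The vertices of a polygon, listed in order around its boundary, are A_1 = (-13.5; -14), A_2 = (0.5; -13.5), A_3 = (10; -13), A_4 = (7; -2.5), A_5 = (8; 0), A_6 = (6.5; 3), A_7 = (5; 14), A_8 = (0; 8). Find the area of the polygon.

Apply the shoelace formula: 2A = Σ (x_i·y_{i+1} − x_{i+1}·y_i), indices taken mod 8.
Σ = (189.25) + (128.5) + (66) + (20) + (24) + (76) + (40) + (108) = 651.75
Area = |Σ|/2 = 325.875.

325.875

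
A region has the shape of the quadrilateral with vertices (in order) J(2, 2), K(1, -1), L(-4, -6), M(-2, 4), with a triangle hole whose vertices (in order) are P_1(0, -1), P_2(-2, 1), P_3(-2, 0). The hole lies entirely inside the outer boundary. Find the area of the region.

26

Outer boundary:
J→K: (2)(-1) − (1)(2) = -4
K→L: (1)(-6) − (-4)(-1) = -10
L→M: (-4)(4) − (-2)(-6) = -28
M→J: (-2)(2) − (2)(4) = -12
Σ = -54
Area = |Σ|/2 = 27.
Hole:
Σ = (-2) + (2) + (2) = 2
Area = |Σ|/2 = 1.
Net area = 27 − 1 = 26.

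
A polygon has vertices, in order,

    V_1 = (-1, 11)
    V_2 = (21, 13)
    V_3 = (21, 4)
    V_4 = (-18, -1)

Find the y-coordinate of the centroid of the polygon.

Apply the surveyor's formula. First the cross-terms c_i = x_i·y_{i+1} − x_{i+1}·y_i:
  -244, -189, 51, -199  ⇒  2A = -581, A = -290.5.
Then Σ (y_i + y_{i+1})·c_i = -10906, so ȳ = -10906 / (6·(-290.5)) = 1558/249.

1558/249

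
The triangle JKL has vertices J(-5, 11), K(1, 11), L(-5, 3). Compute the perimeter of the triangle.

24

|JK| = √((6)² + (0)²) = √36 = 6
|KL| = √((-6)² + (-8)²) = √100 = 10
|LJ| = √((0)² + (8)²) = √64 = 8
Perimeter = 6 + 10 + 8 = 24.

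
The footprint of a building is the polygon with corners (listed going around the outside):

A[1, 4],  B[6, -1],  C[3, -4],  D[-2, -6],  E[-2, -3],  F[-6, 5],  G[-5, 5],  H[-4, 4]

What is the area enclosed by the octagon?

65.5

Apply Gauss's area formula: 2A = Σ (x_i·y_{i+1} − x_{i+1}·y_i), indices taken mod 8.
A→B: (1)(-1) − (6)(4) = -25
B→C: (6)(-4) − (3)(-1) = -21
C→D: (3)(-6) − (-2)(-4) = -26
D→E: (-2)(-3) − (-2)(-6) = -6
E→F: (-2)(5) − (-6)(-3) = -28
F→G: (-6)(5) − (-5)(5) = -5
G→H: (-5)(4) − (-4)(5) = 0
H→A: (-4)(4) − (1)(4) = -20
Σ = -131
Area = |Σ|/2 = 65.5.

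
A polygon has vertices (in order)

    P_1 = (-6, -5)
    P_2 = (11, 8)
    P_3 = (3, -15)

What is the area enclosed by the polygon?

Apply Gauss's area formula: 2A = Σ (x_i·y_{i+1} − x_{i+1}·y_i), indices taken mod 3.
Σ = (7) + (-189) + (-105) = -287
Area = |Σ|/2 = 143.5.

143.5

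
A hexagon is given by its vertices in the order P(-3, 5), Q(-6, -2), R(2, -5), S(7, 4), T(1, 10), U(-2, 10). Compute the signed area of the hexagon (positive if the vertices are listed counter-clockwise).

114.5

Apply Gauss's area formula: 2A = Σ (x_i·y_{i+1} − x_{i+1}·y_i), indices taken mod 6.
Σ = (36) + (34) + (43) + (66) + (30) + (20) = 229
Signed area = Σ/2 = 114.5 (positive ⇒ counter-clockwise traversal).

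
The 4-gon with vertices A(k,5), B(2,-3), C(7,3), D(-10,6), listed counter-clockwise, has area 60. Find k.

Write out the shoelace sum; only the two edges meeting at A involve k:
2·Area = [((-10)·5 − k·6) + (k·(-3) − 2·5)] + 99
       = -9·k + 39 = 120
⇒ k = -9.

-9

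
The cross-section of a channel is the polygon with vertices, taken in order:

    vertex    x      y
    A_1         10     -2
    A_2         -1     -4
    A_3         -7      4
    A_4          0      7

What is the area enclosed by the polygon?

Σ = (-42) + (-32) + (-49) + (-70) = -193
Area = |Σ|/2 = 96.5.

96.5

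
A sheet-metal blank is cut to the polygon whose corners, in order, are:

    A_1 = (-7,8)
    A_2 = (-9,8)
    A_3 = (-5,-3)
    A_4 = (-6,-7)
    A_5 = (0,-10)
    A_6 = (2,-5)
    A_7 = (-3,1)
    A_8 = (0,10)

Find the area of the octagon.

Apply Gauss's area formula: 2A = Σ (x_i·y_{i+1} − x_{i+1}·y_i), indices taken mod 8.
Σ = (16) + (67) + (17) + (60) + (20) + (-13) + (-30) + (70) = 207
Area = |Σ|/2 = 103.5.

103.5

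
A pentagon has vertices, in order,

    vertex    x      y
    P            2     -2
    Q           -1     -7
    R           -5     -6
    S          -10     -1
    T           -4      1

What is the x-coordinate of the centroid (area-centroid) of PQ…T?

Apply the shoelace (surveyor's) formula. First the cross-terms c_i = x_i·y_{i+1} − x_{i+1}·y_i:
  -16, -29, -55, -14, 6  ⇒  2A = -108, A = -54.
Then Σ (x_i + x_{i+1})·c_i = 1167, so x̄ = 1167 / (6·(-54)) = -389/108.

-389/108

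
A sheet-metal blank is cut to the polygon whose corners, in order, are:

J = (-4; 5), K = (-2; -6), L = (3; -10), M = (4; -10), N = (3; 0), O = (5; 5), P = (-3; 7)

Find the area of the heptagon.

95

Apply the surveyor's formula: 2A = Σ (x_i·y_{i+1} − x_{i+1}·y_i), indices taken mod 7.
Σ = (34) + (38) + (10) + (30) + (15) + (50) + (13) = 190
Area = |Σ|/2 = 95.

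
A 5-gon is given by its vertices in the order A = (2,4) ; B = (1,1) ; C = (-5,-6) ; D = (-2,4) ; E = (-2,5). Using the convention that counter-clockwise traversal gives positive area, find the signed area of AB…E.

Apply the shoelace formula: 2A = Σ (x_i·y_{i+1} − x_{i+1}·y_i), indices taken mod 5.
Σ = (-2) + (-1) + (-32) + (-2) + (-18) = -55
Signed area = Σ/2 = -27.5 (negative ⇒ clockwise traversal).

-27.5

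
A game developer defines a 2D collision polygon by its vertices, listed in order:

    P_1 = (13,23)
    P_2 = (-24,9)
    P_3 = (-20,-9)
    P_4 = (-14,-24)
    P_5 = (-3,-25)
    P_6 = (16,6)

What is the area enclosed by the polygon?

Apply Gauss's area formula: 2A = Σ (x_i·y_{i+1} − x_{i+1}·y_i), indices taken mod 6.
Σ = (669) + (396) + (354) + (278) + (382) + (290) = 2369
Area = |Σ|/2 = 1184.5.

1184.5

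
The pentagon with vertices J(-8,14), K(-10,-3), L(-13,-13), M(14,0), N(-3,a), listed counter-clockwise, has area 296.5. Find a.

9

Write out the shoelace sum; only the two edges meeting at N involve a:
2·Area = [(14·a − (-3)·0) + ((-3)·14 − (-8)·a)] + 437
       = 22·a + 395 = 593
⇒ a = 9.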